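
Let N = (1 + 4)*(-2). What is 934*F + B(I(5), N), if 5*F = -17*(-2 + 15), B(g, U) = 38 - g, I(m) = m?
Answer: -206249/5 ≈ -41250.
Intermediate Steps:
N = -10 (N = 5*(-2) = -10)
F = -221/5 (F = (-17*(-2 + 15))/5 = (-17*13)/5 = (1/5)*(-221) = -221/5 ≈ -44.200)
934*F + B(I(5), N) = 934*(-221/5) + (38 - 1*5) = -206414/5 + (38 - 5) = -206414/5 + 33 = -206249/5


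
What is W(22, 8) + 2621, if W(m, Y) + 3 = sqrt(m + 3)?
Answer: 2623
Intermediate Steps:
W(m, Y) = -3 + sqrt(3 + m) (W(m, Y) = -3 + sqrt(m + 3) = -3 + sqrt(3 + m))
W(22, 8) + 2621 = (-3 + sqrt(3 + 22)) + 2621 = (-3 + sqrt(25)) + 2621 = (-3 + 5) + 2621 = 2 + 2621 = 2623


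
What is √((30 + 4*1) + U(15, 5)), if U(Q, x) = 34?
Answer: 2*√17 ≈ 8.2462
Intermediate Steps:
√((30 + 4*1) + U(15, 5)) = √((30 + 4*1) + 34) = √((30 + 4) + 34) = √(34 + 34) = √68 = 2*√17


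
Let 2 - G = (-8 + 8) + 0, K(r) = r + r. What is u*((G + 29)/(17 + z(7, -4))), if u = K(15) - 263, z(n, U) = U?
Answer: -7223/13 ≈ -555.62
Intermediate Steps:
K(r) = 2*r
G = 2 (G = 2 - ((-8 + 8) + 0) = 2 - (0 + 0) = 2 - 1*0 = 2 + 0 = 2)
u = -233 (u = 2*15 - 263 = 30 - 263 = -233)
u*((G + 29)/(17 + z(7, -4))) = -233*(2 + 29)/(17 - 4) = -7223/13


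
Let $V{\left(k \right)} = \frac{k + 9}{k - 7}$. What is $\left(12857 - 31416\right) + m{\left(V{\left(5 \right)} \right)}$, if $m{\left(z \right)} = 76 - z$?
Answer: $-18476$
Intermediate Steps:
$V{\left(k \right)} = \frac{9 + k}{-7 + k}$
$\left(12857 - 31416\right) + m{\left(V{\left(5 \right)} \right)} = \left(12857 - 31416\right) + \left(76 - \frac{9 + 5}{-7 + 5}\right) = -18559 + \left(76 - \frac{1}{-2} \cdot 14\right) = -18559 + \left(76 - \left(- \frac{1}{2}\right) 14\right) = -18559 + \left(76 - -7\right) = -18559 + \left(76 + 7\right) = -18559 + 83 = -18476$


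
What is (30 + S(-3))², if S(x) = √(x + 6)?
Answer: (30 + √3)² ≈ 1006.9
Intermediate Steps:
S(x) = √(6 + x)
(30 + S(-3))² = (30 + √(6 - 3))² = (30 + √3)²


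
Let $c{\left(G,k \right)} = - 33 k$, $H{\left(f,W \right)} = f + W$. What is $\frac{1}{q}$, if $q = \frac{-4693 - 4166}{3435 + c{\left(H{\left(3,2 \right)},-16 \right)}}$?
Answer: $- \frac{1321}{2953} \approx -0.44734$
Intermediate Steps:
$H{\left(f,W \right)} = W + f$
$q = - \frac{2953}{1321}$ ($q = \frac{-4693 - 4166}{3435 - -528} = - \frac{8859}{3435 + 528} = - \frac{8859}{3963} = \left(-8859\right) \frac{1}{3963} = - \frac{2953}{1321} \approx -2.2354$)
$\frac{1}{q} = \frac{1}{- \frac{2953}{1321}} = - \frac{1321}{2953}$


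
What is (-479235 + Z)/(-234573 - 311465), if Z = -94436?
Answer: 573671/546038 ≈ 1.0506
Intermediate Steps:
(-479235 + Z)/(-234573 - 311465) = (-479235 - 94436)/(-234573 - 311465) = -573671/(-546038) = -573671*(-1/546038) = 573671/546038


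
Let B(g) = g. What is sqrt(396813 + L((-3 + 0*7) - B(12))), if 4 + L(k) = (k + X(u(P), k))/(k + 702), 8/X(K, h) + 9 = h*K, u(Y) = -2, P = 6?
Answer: 32*sqrt(8961714167)/4809 ≈ 629.93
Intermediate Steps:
X(K, h) = 8/(-9 + K*h) (X(K, h) = 8/(-9 + h*K) = 8/(-9 + K*h))
L(k) = -4 + (k + 8/(-9 - 2*k))/(702 + k) (L(k) = -4 + (k + 8/(-9 - 2*k))/(k + 702) = -4 + (k + 8/(-9 - 2*k))/(702 + k))
sqrt(396813 + L((-3 + 0*7) - B(12))) = sqrt(396813 + (-8 - 3*(9 + 2*((-3 + 0*7) - 1*12))*(936 + ((-3 + 0*7) - 1*12)))/((9 + 2*((-3 + 0*7) - 1*12))*(702 + ((-3 + 0*7) - 1*12)))) = sqrt(396813 + (-8 - 3*(9 + 2*((-3 + 0) - 12))*(936 + ((-3 + 0) - 12)))/((9 + 2*((-3 + 0) - 12))*(702 + ((-3 + 0) - 12)))) = sqrt(396813 + (-8 - 3*(9 + 2*(-3 - 12))*(936 + (-3 - 12)))/((9 + 2*(-3 - 12))*(702 + (-3 - 12)))) = sqrt(396813 + (-8 - 3*(9 + 2*(-15))*(936 - 15))/((9 + 2*(-15))*(702 - 15))) = sqrt(396813 + (-8 - 3*(9 - 30)*921)/((9 - 30)*687)) = sqrt(396813 + (1/687)*(-8 - 3*(-21)*921)/(-21)) = sqrt(396813 - 1/21*1/687*(-8 + 58023)) = sqrt(396813 - 1/21*1/687*58015) = sqrt(396813 - 58015/14427) = sqrt(5724763136/14427) = 32*sqrt(8961714167)/4809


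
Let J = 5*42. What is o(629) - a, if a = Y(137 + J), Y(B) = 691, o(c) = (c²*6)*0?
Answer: -691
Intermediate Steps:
J = 210
o(c) = 0 (o(c) = (6*c²)*0 = 0)
a = 691
o(629) - a = 0 - 1*691 = 0 - 691 = -691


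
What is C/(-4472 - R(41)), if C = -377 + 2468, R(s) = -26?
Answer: -697/1482 ≈ -0.47031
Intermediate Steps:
C = 2091
C/(-4472 - R(41)) = 2091/(-4472 - 1*(-26)) = 2091/(-4472 + 26) = 2091/(-4446) = 2091*(-1/4446) = -697/1482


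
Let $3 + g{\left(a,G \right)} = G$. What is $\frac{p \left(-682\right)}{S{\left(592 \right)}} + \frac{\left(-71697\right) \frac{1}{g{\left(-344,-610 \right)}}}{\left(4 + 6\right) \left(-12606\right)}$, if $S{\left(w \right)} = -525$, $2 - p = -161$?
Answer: $\frac{572686036837}{2704617300} \approx 211.74$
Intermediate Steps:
$p = 163$ ($p = 2 - -161 = 2 + 161 = 163$)
$g{\left(a,G \right)} = -3 + G$
$\frac{p \left(-682\right)}{S{\left(592 \right)}} + \frac{\left(-71697\right) \frac{1}{g{\left(-344,-610 \right)}}}{\left(4 + 6\right) \left(-12606\right)} = \frac{163 \left(-682\right)}{-525} + \frac{\left(-71697\right) \frac{1}{-3 - 610}}{\left(4 + 6\right) \left(-12606\right)} = \left(-111166\right) \left(- \frac{1}{525}\right) + \frac{\left(-71697\right) \frac{1}{-613}}{10 \left(-12606\right)} = \frac{111166}{525} + \frac{\left(-71697\right) \left(- \frac{1}{613}\right)}{-126060} = \frac{111166}{525} + \frac{71697}{613} \left(- \frac{1}{126060}\right) = \frac{111166}{525} - \frac{23899}{25758260} = \frac{572686036837}{2704617300}$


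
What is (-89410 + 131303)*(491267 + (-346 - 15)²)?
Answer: 26040186084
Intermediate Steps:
(-89410 + 131303)*(491267 + (-346 - 15)²) = 41893*(491267 + (-361)²) = 41893*(491267 + 130321) = 41893*621588 = 26040186084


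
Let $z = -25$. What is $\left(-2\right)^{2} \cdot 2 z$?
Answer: $-200$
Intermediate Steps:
$\left(-2\right)^{2} \cdot 2 z = \left(-2\right)^{2} \cdot 2 \left(-25\right) = 4 \cdot 2 \left(-25\right) = 8 \left(-25\right) = -200$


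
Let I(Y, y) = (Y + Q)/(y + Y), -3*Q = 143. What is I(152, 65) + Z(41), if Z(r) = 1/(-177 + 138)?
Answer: 1284/2821 ≈ 0.45516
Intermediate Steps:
Q = -143/3 (Q = -⅓*143 = -143/3 ≈ -47.667)
I(Y, y) = (-143/3 + Y)/(Y + y) (I(Y, y) = (Y - 143/3)/(y + Y) = (-143/3 + Y)/(Y + y))
Z(r) = -1/39 (Z(r) = 1/(-39) = -1/39)
I(152, 65) + Z(41) = (-143/3 + 152)/(152 + 65) - 1/39 = (313/3)/217 - 1/39 = (1/217)*(313/3) - 1/39 = 313/651 - 1/39 = 1284/2821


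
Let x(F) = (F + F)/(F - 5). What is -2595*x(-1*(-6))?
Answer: -31140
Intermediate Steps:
x(F) = 2*F/(-5 + F) (x(F) = (2*F)/(-5 + F) = 2*F/(-5 + F))
-2595*x(-1*(-6)) = -5190*(-1*(-6))/(-5 - 1*(-6)) = -5190*6/(-5 + 6) = -5190*6/1 = -5190*6 = -2595*12 = -31140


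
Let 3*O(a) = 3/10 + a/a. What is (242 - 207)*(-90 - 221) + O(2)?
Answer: -326537/30 ≈ -10885.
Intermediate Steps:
O(a) = 13/30 (O(a) = (3/10 + a/a)/3 = (3*(1/10) + 1)/3 = (3/10 + 1)/3 = (1/3)*(13/10) = 13/30)
(242 - 207)*(-90 - 221) + O(2) = (242 - 207)*(-90 - 221) + 13/30 = 35*(-311) + 13/30 = -10885 + 13/30 = -326537/30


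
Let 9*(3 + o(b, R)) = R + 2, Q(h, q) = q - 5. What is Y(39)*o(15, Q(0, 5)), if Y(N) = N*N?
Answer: -4225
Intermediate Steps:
Q(h, q) = -5 + q
Y(N) = N²
o(b, R) = -25/9 + R/9 (o(b, R) = -3 + (R + 2)/9 = -3 + (2 + R)/9 = -3 + (2/9 + R/9) = -25/9 + R/9)
Y(39)*o(15, Q(0, 5)) = 39²*(-25/9 + (-5 + 5)/9) = 1521*(-25/9 + (⅑)*0) = 1521*(-25/9 + 0) = 1521*(-25/9) = -4225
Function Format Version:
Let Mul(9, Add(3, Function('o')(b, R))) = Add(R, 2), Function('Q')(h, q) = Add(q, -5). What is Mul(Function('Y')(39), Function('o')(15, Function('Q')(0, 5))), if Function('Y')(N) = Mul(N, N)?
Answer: -4225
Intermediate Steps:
Function('Q')(h, q) = Add(-5, q)
Function('Y')(N) = Pow(N, 2)
Function('o')(b, R) = Add(Rational(-25, 9), Mul(Rational(1, 9), R)) (Function('o')(b, R) = Add(-3, Mul(Rational(1, 9), Add(R, 2))) = Add(-3, Mul(Rational(1, 9), Add(2, R))) = Add(-3, Add(Rational(2, 9), Mul(Rational(1, 9), R))) = Add(Rational(-25, 9), Mul(Rational(1, 9), R)))
Mul(Function('Y')(39), Function('o')(15, Function('Q')(0, 5))) = Mul(Pow(39, 2), Add(Rational(-25, 9), Mul(Rational(1, 9), Add(-5, 5)))) = Mul(1521, Add(Rational(-25, 9), Mul(Rational(1, 9), 0))) = Mul(1521, Add(Rational(-25, 9), 0)) = Mul(1521, Rational(-25, 9)) = -4225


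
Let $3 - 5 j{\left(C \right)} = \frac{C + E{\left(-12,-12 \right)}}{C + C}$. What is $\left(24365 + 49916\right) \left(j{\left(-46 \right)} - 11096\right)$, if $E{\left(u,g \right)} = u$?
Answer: $- \frac{189562957851}{230} \approx -8.2419 \cdot 10^{8}$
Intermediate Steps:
$j{\left(C \right)} = \frac{3}{5} - \frac{-12 + C}{10 C}$ ($j{\left(C \right)} = \frac{3}{5} - \frac{\left(C - 12\right) \frac{1}{C + C}}{5} = \frac{3}{5} - \frac{\left(-12 + C\right) \frac{1}{2 C}}{5} = \frac{3}{5} - \frac{\frac{1}{2} \frac{1}{C} \left(-12 + C\right)}{5} = \frac{3}{5} - \frac{-12 + C}{10 C}$)
$\left(24365 + 49916\right) \left(j{\left(-46 \right)} - 11096\right) = \left(24365 + 49916\right) \left(\frac{12 + 5 \left(-46\right)}{10 \left(-46\right)} - 11096\right) = 74281 \left(\frac{1}{10} \left(- \frac{1}{46}\right) \left(12 - 230\right) - 11096\right) = 74281 \left(\frac{1}{10} \left(- \frac{1}{46}\right) \left(-218\right) - 11096\right) = 74281 \left(\frac{109}{230} - 11096\right) = 74281 \left(- \frac{2551971}{230}\right) = - \frac{189562957851}{230}$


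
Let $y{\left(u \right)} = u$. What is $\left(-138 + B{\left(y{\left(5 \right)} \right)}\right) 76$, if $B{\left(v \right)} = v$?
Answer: $-10108$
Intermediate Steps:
$\left(-138 + B{\left(y{\left(5 \right)} \right)}\right) 76 = \left(-138 + 5\right) 76 = \left(-133\right) 76 = -10108$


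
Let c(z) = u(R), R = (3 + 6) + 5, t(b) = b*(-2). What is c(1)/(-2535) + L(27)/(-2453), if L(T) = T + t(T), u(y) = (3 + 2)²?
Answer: 1424/1243671 ≈ 0.0011450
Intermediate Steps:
t(b) = -2*b
R = 14 (R = 9 + 5 = 14)
u(y) = 25 (u(y) = 5² = 25)
c(z) = 25
L(T) = -T (L(T) = T - 2*T = -T)
c(1)/(-2535) + L(27)/(-2453) = 25/(-2535) - 1*27/(-2453) = 25*(-1/2535) - 27*(-1/2453) = -5/507 + 27/2453 = 1424/1243671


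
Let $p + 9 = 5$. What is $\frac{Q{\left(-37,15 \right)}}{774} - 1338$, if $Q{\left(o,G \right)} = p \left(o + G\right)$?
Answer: $- \frac{517762}{387} \approx -1337.9$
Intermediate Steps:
$p = -4$ ($p = -9 + 5 = -4$)
$Q{\left(o,G \right)} = - 4 G - 4 o$ ($Q{\left(o,G \right)} = - 4 \left(o + G\right) = - 4 \left(G + o\right) = - 4 G - 4 o$)
$\frac{Q{\left(-37,15 \right)}}{774} - 1338 = \frac{\left(-4\right) 15 - -148}{774} - 1338 = \left(-60 + 148\right) \frac{1}{774} - 1338 = 88 \cdot \frac{1}{774} - 1338 = \frac{44}{387} - 1338 = - \frac{517762}{387}$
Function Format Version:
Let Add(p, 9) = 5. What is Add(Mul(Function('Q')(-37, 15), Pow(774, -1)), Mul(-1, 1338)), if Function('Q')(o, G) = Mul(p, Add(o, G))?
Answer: Rational(-517762, 387) ≈ -1337.9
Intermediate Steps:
p = -4 (p = Add(-9, 5) = -4)
Function('Q')(o, G) = Add(Mul(-4, G), Mul(-4, o)) (Function('Q')(o, G) = Mul(-4, Add(o, G)) = Mul(-4, Add(G, o)) = Add(Mul(-4, G), Mul(-4, o)))
Add(Mul(Function('Q')(-37, 15), Pow(774, -1)), Mul(-1, 1338)) = Add(Mul(Add(Mul(-4, 15), Mul(-4, -37)), Pow(774, -1)), Mul(-1, 1338)) = Add(Mul(Add(-60, 148), Rational(1, 774)), -1338) = Add(Mul(88, Rational(1, 774)), -1338) = Add(Rational(44, 387), -1338) = Rational(-517762, 387)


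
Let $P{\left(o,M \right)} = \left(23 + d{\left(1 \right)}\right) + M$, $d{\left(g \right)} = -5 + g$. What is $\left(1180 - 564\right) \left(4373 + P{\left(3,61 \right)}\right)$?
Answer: $2743048$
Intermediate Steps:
$P{\left(o,M \right)} = 19 + M$ ($P{\left(o,M \right)} = \left(23 + \left(-5 + 1\right)\right) + M = \left(23 - 4\right) + M = 19 + M$)
$\left(1180 - 564\right) \left(4373 + P{\left(3,61 \right)}\right) = \left(1180 - 564\right) \left(4373 + \left(19 + 61\right)\right) = 616 \left(4373 + 80\right) = 616 \cdot 4453 = 2743048$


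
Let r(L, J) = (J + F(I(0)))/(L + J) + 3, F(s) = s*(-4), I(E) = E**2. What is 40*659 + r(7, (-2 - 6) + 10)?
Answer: 237269/9 ≈ 26363.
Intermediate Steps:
F(s) = -4*s
r(L, J) = 3 + J/(J + L) (r(L, J) = (J - 4*0**2)/(L + J) + 3 = (J - 4*0)/(J + L) + 3 = (J + 0)/(J + L) + 3 = J/(J + L) + 3 = 3 + J/(J + L))
40*659 + r(7, (-2 - 6) + 10) = 40*659 + (3*7 + 4*((-2 - 6) + 10))/(((-2 - 6) + 10) + 7) = 26360 + (21 + 4*(-8 + 10))/((-8 + 10) + 7) = 26360 + (21 + 4*2)/(2 + 7) = 26360 + (21 + 8)/9 = 26360 + (1/9)*29 = 26360 + 29/9 = 237269/9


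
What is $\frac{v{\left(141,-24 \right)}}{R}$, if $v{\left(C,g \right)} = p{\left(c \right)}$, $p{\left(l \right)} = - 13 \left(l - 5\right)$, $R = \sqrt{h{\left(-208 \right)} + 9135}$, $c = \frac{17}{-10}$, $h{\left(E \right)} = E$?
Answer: $\frac{871 \sqrt{8927}}{89270} \approx 0.92186$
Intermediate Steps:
$c = - \frac{17}{10}$ ($c = 17 \left(- \frac{1}{10}\right) = - \frac{17}{10} \approx -1.7$)
$R = \sqrt{8927}$ ($R = \sqrt{-208 + 9135} = \sqrt{8927} \approx 94.483$)
$p{\left(l \right)} = 65 - 13 l$ ($p{\left(l \right)} = - 13 \left(-5 + l\right) = 65 - 13 l$)
$v{\left(C,g \right)} = \frac{871}{10}$ ($v{\left(C,g \right)} = 65 - - \frac{221}{10} = 65 + \frac{221}{10} = \frac{871}{10}$)
$\frac{v{\left(141,-24 \right)}}{R} = \frac{871}{10 \sqrt{8927}} = \frac{871 \frac{\sqrt{8927}}{8927}}{10} = \frac{871 \sqrt{8927}}{89270}$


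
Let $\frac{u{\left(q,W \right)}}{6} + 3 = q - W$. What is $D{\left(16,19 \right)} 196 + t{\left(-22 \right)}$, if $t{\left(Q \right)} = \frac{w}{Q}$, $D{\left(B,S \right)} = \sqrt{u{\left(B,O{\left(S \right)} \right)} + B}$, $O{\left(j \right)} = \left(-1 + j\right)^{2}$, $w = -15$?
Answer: $\frac{15}{22} + 980 i \sqrt{74} \approx 0.68182 + 8430.3 i$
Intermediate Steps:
$u{\left(q,W \right)} = -18 - 6 W + 6 q$ ($u{\left(q,W \right)} = -18 + 6 \left(q - W\right) = -18 - \left(- 6 q + 6 W\right) = -18 - 6 W + 6 q$)
$D{\left(B,S \right)} = \sqrt{-18 - 6 \left(-1 + S\right)^{2} + 7 B}$ ($D{\left(B,S \right)} = \sqrt{\left(-18 - 6 \left(-1 + S\right)^{2} + 6 B\right) + B} = \sqrt{-18 - 6 \left(-1 + S\right)^{2} + 7 B}$)
$t{\left(Q \right)} = - \frac{15}{Q}$
$D{\left(16,19 \right)} 196 + t{\left(-22 \right)} = \sqrt{-18 - 6 \left(-1 + 19\right)^{2} + 7 \cdot 16} \cdot 196 - \frac{15}{-22} = \sqrt{-18 - 6 \cdot 18^{2} + 112} \cdot 196 - - \frac{15}{22} = \sqrt{-18 - 1944 + 112} \cdot 196 + \frac{15}{22} = \sqrt{-1850} \cdot 196 + \frac{15}{22} = 5 i \sqrt{74} \cdot 196 + \frac{15}{22} = 980 i \sqrt{74} + \frac{15}{22} = \frac{15}{22} + 980 i \sqrt{74}$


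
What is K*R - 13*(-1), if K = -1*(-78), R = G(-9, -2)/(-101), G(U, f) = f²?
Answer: 1001/101 ≈ 9.9109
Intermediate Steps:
R = -4/101 (R = (-2)²/(-101) = 4*(-1/101) = -4/101 ≈ -0.039604)
K = 78
K*R - 13*(-1) = 78*(-4/101) - 13*(-1) = -312/101 + 13 = 1001/101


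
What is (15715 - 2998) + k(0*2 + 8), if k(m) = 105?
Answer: 12822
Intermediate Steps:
(15715 - 2998) + k(0*2 + 8) = (15715 - 2998) + 105 = 12717 + 105 = 12822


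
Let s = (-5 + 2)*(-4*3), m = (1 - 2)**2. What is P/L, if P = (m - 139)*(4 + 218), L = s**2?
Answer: -851/36 ≈ -23.639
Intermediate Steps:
m = 1 (m = (-1)**2 = 1)
s = 36 (s = -3*(-12) = 36)
L = 1296 (L = 36**2 = 1296)
P = -30636 (P = (1 - 139)*(4 + 218) = -138*222 = -30636)
P/L = -30636/1296 = -30636*1/1296 = -851/36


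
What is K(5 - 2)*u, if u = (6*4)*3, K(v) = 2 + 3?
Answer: 360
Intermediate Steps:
K(v) = 5
u = 72 (u = 24*3 = 72)
K(5 - 2)*u = 5*72 = 360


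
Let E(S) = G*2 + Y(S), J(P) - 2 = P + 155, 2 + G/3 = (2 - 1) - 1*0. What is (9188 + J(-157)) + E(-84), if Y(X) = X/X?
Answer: 9183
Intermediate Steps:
Y(X) = 1
G = -3 (G = -6 + 3*((2 - 1) - 1*0) = -6 + 3*(1 + 0) = -6 + 3*1 = -6 + 3 = -3)
J(P) = 157 + P (J(P) = 2 + (P + 155) = 2 + (155 + P) = 157 + P)
E(S) = -5 (E(S) = -3*2 + 1 = -6 + 1 = -5)
(9188 + J(-157)) + E(-84) = (9188 + (157 - 157)) - 5 = (9188 + 0) - 5 = 9188 - 5 = 9183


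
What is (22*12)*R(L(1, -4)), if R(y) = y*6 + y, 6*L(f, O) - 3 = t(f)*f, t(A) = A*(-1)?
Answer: 616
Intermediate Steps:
t(A) = -A
L(f, O) = ½ - f²/6 (L(f, O) = ½ + ((-f)*f)/6 = ½ + (-f²)/6 = ½ - f²/6)
R(y) = 7*y (R(y) = 6*y + y = 7*y)
(22*12)*R(L(1, -4)) = (22*12)*(7*(½ - ⅙*1²)) = 264*(7*(½ - ⅙*1)) = 264*(7*(½ - ⅙)) = 264*(7*(⅓)) = 264*(7/3) = 616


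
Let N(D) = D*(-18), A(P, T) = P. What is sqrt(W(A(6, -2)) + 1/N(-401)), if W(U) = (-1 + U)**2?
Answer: sqrt(144721702)/2406 ≈ 5.0000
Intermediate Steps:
N(D) = -18*D
sqrt(W(A(6, -2)) + 1/N(-401)) = sqrt((-1 + 6)**2 + 1/(-18*(-401))) = sqrt(5**2 + 1/7218) = sqrt(25 + 1/7218) = sqrt(180451/7218) = sqrt(144721702)/2406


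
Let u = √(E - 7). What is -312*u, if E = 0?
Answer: -312*I*√7 ≈ -825.47*I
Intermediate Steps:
u = I*√7 (u = √(0 - 7) = √(-7) = I*√7 ≈ 2.6458*I)
-312*u = -312*I*√7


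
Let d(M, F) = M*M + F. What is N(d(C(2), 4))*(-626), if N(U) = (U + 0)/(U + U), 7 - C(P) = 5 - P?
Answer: -313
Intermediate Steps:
C(P) = 2 + P (C(P) = 7 - (5 - P) = 7 + (-5 + P) = 2 + P)
d(M, F) = F + M² (d(M, F) = M² + F = F + M²)
N(U) = ½ (N(U) = U/((2*U)) = U*(1/(2*U)) = ½)
N(d(C(2), 4))*(-626) = (½)*(-626) = -313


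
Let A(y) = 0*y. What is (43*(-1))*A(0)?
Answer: 0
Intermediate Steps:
A(y) = 0
(43*(-1))*A(0) = (43*(-1))*0 = -43*0 = 0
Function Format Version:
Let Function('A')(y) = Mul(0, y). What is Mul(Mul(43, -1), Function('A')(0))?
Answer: 0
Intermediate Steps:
Function('A')(y) = 0
Mul(Mul(43, -1), Function('A')(0)) = Mul(Mul(43, -1), 0) = Mul(-43, 0) = 0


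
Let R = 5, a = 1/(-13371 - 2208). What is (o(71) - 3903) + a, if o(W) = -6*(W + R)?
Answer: -67908862/15579 ≈ -4359.0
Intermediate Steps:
a = -1/15579 (a = 1/(-15579) = -1/15579 ≈ -6.4189e-5)
o(W) = -30 - 6*W (o(W) = -6*(W + 5) = -6*(5 + W) = -30 - 6*W)
(o(71) - 3903) + a = ((-30 - 6*71) - 3903) - 1/15579 = ((-30 - 426) - 3903) - 1/15579 = (-456 - 3903) - 1/15579 = -4359 - 1/15579 = -67908862/15579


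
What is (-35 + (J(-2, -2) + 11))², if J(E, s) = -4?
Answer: 784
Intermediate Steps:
(-35 + (J(-2, -2) + 11))² = (-35 + (-4 + 11))² = (-35 + 7)² = (-28)² = 784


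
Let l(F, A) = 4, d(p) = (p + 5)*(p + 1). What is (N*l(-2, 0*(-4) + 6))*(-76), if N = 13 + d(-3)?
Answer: -2736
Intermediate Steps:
d(p) = (1 + p)*(5 + p) (d(p) = (5 + p)*(1 + p) = (1 + p)*(5 + p))
N = 9 (N = 13 + (5 + (-3)² + 6*(-3)) = 13 + (5 + 9 - 18) = 13 - 4 = 9)
(N*l(-2, 0*(-4) + 6))*(-76) = (9*4)*(-76) = 36*(-76) = -2736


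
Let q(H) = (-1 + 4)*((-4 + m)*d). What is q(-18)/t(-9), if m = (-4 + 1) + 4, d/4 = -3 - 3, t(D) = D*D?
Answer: 8/3 ≈ 2.6667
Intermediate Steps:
t(D) = D²
d = -24 (d = 4*(-3 - 3) = 4*(-6) = -24)
m = 1 (m = -3 + 4 = 1)
q(H) = 216 (q(H) = (-1 + 4)*((-4 + 1)*(-24)) = 3*(-3*(-24)) = 3*72 = 216)
q(-18)/t(-9) = 216/((-9)²) = 216/81 = 216*(1/81) = 8/3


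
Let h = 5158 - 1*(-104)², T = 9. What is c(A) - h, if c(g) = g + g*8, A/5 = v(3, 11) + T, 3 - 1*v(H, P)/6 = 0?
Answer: 6873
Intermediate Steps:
v(H, P) = 18 (v(H, P) = 18 - 6*0 = 18 + 0 = 18)
A = 135 (A = 5*(18 + 9) = 5*27 = 135)
c(g) = 9*g (c(g) = g + 8*g = 9*g)
h = -5658 (h = 5158 - 1*10816 = 5158 - 10816 = -5658)
c(A) - h = 9*135 - 1*(-5658) = 1215 + 5658 = 6873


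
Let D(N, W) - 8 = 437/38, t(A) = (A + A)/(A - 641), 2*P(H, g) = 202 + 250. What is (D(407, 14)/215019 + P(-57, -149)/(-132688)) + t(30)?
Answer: -289989444463/2905349915832 ≈ -0.099812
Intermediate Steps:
P(H, g) = 226 (P(H, g) = (202 + 250)/2 = (1/2)*452 = 226)
t(A) = 2*A/(-641 + A) (t(A) = (2*A)/(-641 + A) = 2*A/(-641 + A))
D(N, W) = 39/2 (D(N, W) = 8 + 437/38 = 8 + 437*(1/38) = 8 + 23/2 = 39/2)
(D(407, 14)/215019 + P(-57, -149)/(-132688)) + t(30) = ((39/2)/215019 + 226/(-132688)) + 2*30/(-641 + 30) = ((39/2)*(1/215019) + 226*(-1/132688)) + 2*30/(-611) = (13/143346 - 113/66344) + 2*30*(-1/611) = -7667813/4755073512 - 60/611 = -289989444463/2905349915832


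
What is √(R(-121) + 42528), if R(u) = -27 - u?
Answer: √42622 ≈ 206.45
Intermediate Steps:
√(R(-121) + 42528) = √((-27 - 1*(-121)) + 42528) = √((-27 + 121) + 42528) = √(94 + 42528) = √42622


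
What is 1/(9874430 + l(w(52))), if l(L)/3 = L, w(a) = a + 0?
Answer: 1/9874586 ≈ 1.0127e-7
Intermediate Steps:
w(a) = a
l(L) = 3*L
1/(9874430 + l(w(52))) = 1/(9874430 + 3*52) = 1/(9874430 + 156) = 1/9874586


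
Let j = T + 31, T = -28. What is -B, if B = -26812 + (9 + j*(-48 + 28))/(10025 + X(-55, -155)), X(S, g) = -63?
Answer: 15711835/586 ≈ 26812.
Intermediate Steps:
j = 3 (j = -28 + 31 = 3)
B = -15711835/586 (B = -26812 + (9 + 3*(-48 + 28))/(10025 - 63) = -26812 + (9 + 3*(-20))/9962 = -26812 + (9 - 60)*(1/9962) = -26812 - 51*1/9962 = -26812 - 3/586 = -15711835/586 ≈ -26812.)
-B = -1*(-15711835/586) = 15711835/586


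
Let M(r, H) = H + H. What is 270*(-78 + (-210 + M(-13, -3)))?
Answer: -79380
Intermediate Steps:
M(r, H) = 2*H
270*(-78 + (-210 + M(-13, -3))) = 270*(-78 + (-210 + 2*(-3))) = 270*(-78 + (-210 - 6)) = 270*(-78 - 216) = 270*(-294) = -79380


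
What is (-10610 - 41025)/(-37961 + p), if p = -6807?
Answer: 51635/44768 ≈ 1.1534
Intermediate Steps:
(-10610 - 41025)/(-37961 + p) = (-10610 - 41025)/(-37961 - 6807) = -51635/(-44768) = -51635*(-1/44768) = 51635/44768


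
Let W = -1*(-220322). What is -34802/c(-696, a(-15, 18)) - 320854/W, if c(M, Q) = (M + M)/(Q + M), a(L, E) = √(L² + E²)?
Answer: -1917071988/110161 + 17401*√61/232 ≈ -16817.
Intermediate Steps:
a(L, E) = √(E² + L²)
W = 220322
c(M, Q) = 2*M/(M + Q) (c(M, Q) = (2*M)/(M + Q) = 2*M/(M + Q))
-34802/c(-696, a(-15, 18)) - 320854/W = -(17401 - 17401*√(18² + (-15)²)/696) - 320854/220322 = -(17401 - 17401*√(324 + 225)/696) - 320854*1/220322 = -(17401 - 17401*√61/232) - 160427/110161 = -34802*(½ - √61/464) - 160427/110161 = (-17401 + 17401*√61/232) - 160427/110161 = -1917071988/110161 + 17401*√61/232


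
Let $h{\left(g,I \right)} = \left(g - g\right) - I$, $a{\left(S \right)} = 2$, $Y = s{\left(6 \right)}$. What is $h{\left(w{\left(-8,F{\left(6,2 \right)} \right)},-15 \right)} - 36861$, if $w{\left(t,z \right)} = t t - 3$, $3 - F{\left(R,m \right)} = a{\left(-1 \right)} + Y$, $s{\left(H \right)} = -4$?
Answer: $-36846$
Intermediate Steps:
$Y = -4$
$F{\left(R,m \right)} = 5$ ($F{\left(R,m \right)} = 3 - \left(2 - 4\right) = 3 - -2 = 3 + 2 = 5$)
$w{\left(t,z \right)} = -3 + t^{2}$ ($w{\left(t,z \right)} = t^{2} - 3 = -3 + t^{2}$)
$h{\left(g,I \right)} = - I$ ($h{\left(g,I \right)} = 0 - I = - I$)
$h{\left(w{\left(-8,F{\left(6,2 \right)} \right)},-15 \right)} - 36861 = \left(-1\right) \left(-15\right) - 36861 = 15 - 36861 = -36846$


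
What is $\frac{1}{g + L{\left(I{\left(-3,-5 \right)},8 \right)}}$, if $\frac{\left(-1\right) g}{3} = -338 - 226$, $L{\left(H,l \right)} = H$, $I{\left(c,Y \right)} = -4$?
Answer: $\frac{1}{1688} \approx 0.00059242$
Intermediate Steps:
$g = 1692$ ($g = - 3 \left(-338 - 226\right) = \left(-3\right) \left(-564\right) = 1692$)
$\frac{1}{g + L{\left(I{\left(-3,-5 \right)},8 \right)}} = \frac{1}{1692 - 4} = \frac{1}{1688}$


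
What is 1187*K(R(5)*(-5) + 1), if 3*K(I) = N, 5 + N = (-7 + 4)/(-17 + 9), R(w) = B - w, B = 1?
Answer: -43919/24 ≈ -1830.0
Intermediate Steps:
R(w) = 1 - w
N = -37/8 (N = -5 + (-7 + 4)/(-17 + 9) = -5 - 3/(-8) = -5 - 3*(-⅛) = -5 + 3/8 = -37/8 ≈ -4.6250)
K(I) = -37/24 (K(I) = (⅓)*(-37/8) = -37/24)
1187*K(R(5)*(-5) + 1) = 1187*(-37/24) = -43919/24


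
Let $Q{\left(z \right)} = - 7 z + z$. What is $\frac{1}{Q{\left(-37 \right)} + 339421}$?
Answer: $\frac{1}{339643} \approx 2.9443 \cdot 10^{-6}$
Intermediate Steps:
$Q{\left(z \right)} = - 6 z$
$\frac{1}{Q{\left(-37 \right)} + 339421} = \frac{1}{\left(-6\right) \left(-37\right) + 339421} = \frac{1}{222 + 339421} = \frac{1}{339643}$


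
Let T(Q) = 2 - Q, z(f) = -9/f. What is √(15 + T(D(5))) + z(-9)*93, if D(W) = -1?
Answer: 93 + 3*√2 ≈ 97.243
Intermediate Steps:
√(15 + T(D(5))) + z(-9)*93 = √(15 + (2 - 1*(-1))) - 9/(-9)*93 = √(15 + (2 + 1)) - 9*(-⅑)*93 = √(15 + 3) + 1*93 = √18 + 93 = 3*√2 + 93 = 93 + 3*√2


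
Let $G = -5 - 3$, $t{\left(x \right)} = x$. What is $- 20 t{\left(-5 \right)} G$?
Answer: $-800$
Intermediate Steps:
$G = -8$
$- 20 t{\left(-5 \right)} G = \left(-20\right) \left(-5\right) \left(-8\right) = 100 \left(-8\right) = -800$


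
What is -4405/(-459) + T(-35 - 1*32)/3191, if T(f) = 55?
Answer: 14081600/1464669 ≈ 9.6142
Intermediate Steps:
-4405/(-459) + T(-35 - 1*32)/3191 = -4405/(-459) + 55/3191 = -4405*(-1/459) + 55*(1/3191) = 4405/459 + 55/3191 = 14081600/1464669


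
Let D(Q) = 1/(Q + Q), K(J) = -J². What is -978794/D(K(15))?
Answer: 440457300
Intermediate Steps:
D(Q) = 1/(2*Q)
-978794/D(K(15)) = -978794/(1/(2*((-1*15²)))) = -978794/(1/(2*((-1*225)))) = -978794/((½)/(-225)) = -978794/((½)*(-1/225)) = -978794/(-1/450) = -978794*(-450) = 440457300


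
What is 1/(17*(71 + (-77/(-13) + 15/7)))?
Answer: 91/122315 ≈ 0.00074398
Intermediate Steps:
1/(17*(71 + (-77/(-13) + 15/7))) = 1/(17*(71 + (-77*(-1/13) + 15*(⅐)))) = 1/(17*(71 + (77/13 + 15/7))) = 1/(17*(71 + 734/91)) = 1/(17*(7195/91)) = 1/(122315/91) = 91/122315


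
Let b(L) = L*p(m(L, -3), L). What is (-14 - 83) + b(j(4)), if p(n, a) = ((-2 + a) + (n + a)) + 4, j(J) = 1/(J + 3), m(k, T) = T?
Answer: -4758/49 ≈ -97.102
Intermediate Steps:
j(J) = 1/(3 + J)
p(n, a) = 2 + n + 2*a (p(n, a) = ((-2 + a) + (a + n)) + 4 = (-2 + n + 2*a) + 4 = 2 + n + 2*a)
b(L) = L*(-1 + 2*L) (b(L) = L*(2 - 3 + 2*L) = L*(-1 + 2*L))
(-14 - 83) + b(j(4)) = (-14 - 83) + (-1 + 2/(3 + 4))/(3 + 4) = -97 + (-1 + 2/7)/7 = -97 + (⅐)*(-5/7) = -97 - 5/49 = -4758/49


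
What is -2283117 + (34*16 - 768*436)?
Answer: -2617421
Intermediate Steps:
-2283117 + (34*16 - 768*436) = -2283117 + (544 - 334848) = -2283117 - 334304 = -2617421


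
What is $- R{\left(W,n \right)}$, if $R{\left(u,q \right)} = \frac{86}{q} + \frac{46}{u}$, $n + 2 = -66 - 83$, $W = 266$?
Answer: $\frac{7965}{20083} \approx 0.3966$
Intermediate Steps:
$n = -151$ ($n = -2 - 149 = -151$)
$R{\left(u,q \right)} = \frac{46}{u} + \frac{86}{q}$
$- R{\left(W,n \right)} = - (\frac{46}{266} + \frac{86}{-151}) = - (46 \cdot \frac{1}{266} + 86 \left(- \frac{1}{151}\right)) = - (\frac{23}{133} - \frac{86}{151}) = \left(-1\right) \left(- \frac{7965}{20083}\right) = \frac{7965}{20083}$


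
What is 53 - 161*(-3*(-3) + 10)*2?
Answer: -6065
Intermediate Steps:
53 - 161*(-3*(-3) + 10)*2 = 53 - 161*(9 + 10)*2 = 53 - 3059*2 = 53 - 161*38 = 53 - 6118 = -6065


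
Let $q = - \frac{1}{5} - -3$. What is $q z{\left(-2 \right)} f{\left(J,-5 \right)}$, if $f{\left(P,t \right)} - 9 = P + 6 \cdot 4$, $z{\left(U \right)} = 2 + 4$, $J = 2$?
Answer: $588$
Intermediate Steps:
$z{\left(U \right)} = 6$
$q = \frac{14}{5}$ ($q = \left(-1\right) \frac{1}{5} + 3 = - \frac{1}{5} + 3 = \frac{14}{5} \approx 2.8$)
$f{\left(P,t \right)} = 33 + P$ ($f{\left(P,t \right)} = 9 + \left(P + 6 \cdot 4\right) = 9 + \left(P + 24\right) = 9 + \left(24 + P\right) = 33 + P$)
$q z{\left(-2 \right)} f{\left(J,-5 \right)} = \frac{14}{5} \cdot 6 \left(33 + 2\right) = \frac{84}{5} \cdot 35 = 588$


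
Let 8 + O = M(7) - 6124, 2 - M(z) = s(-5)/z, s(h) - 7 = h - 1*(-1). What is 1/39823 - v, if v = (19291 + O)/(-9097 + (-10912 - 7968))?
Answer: 524121413/1114128071 ≈ 0.47043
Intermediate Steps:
s(h) = 8 + h (s(h) = 7 + (h - 1*(-1)) = 7 + (h + 1) = 7 + (1 + h) = 8 + h)
M(z) = 2 - 3/z (M(z) = 2 - (8 - 5)/z = 2 - 3/z)
O = -42913/7 (O = -8 + ((2 - 3/7) - 6124) = -8 + (11/7 - 6124) = -8 - 42857/7 = -42913/7 ≈ -6130.4)
v = -92124/195839 (v = (19291 - 42913/7)/(-9097 + (-10912 - 7968)) = 92124/(7*(-9097 - 18880)) = (92124/7)/(-27977) = (92124/7)*(-1/27977) = -92124/195839 ≈ -0.47041)
1/39823 - v = 1/39823 - 1*(-92124/195839) = 1/39823 + 92124/195839 = 524121413/1114128071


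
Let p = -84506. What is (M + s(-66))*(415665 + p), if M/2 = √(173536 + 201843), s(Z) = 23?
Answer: 7616657 + 662318*√375379 ≈ 4.1341e+8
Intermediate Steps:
M = 2*√375379 (M = 2*√(173536 + 201843) = 2*√375379 ≈ 1225.4)
(M + s(-66))*(415665 + p) = (2*√375379 + 23)*(415665 - 84506) = (23 + 2*√375379)*331159 = 7616657 + 662318*√375379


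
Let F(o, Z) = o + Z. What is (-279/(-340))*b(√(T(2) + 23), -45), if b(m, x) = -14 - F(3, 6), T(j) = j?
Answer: -6417/340 ≈ -18.874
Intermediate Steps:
F(o, Z) = Z + o
b(m, x) = -23 (b(m, x) = -14 - (6 + 3) = -14 - 1*9 = -14 - 9 = -23)
(-279/(-340))*b(√(T(2) + 23), -45) = -279/(-340)*(-23) = -279*(-1/340)*(-23) = (279/340)*(-23) = -6417/340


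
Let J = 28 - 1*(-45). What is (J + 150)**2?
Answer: 49729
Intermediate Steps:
J = 73 (J = 28 + 45 = 73)
(J + 150)**2 = (73 + 150)**2 = 223**2 = 49729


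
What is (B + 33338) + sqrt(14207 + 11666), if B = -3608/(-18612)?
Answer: 14102056/423 + sqrt(25873) ≈ 33499.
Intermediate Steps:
B = 82/423 (B = -3608*(-1/18612) = 82/423 ≈ 0.19385)
(B + 33338) + sqrt(14207 + 11666) = (82/423 + 33338) + sqrt(14207 + 11666) = 14102056/423 + sqrt(25873)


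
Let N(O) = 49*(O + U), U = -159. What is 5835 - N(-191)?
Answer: 22985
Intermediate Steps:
N(O) = -7791 + 49*O (N(O) = 49*(O - 159) = 49*(-159 + O) = -7791 + 49*O)
5835 - N(-191) = 5835 - (-7791 + 49*(-191)) = 5835 - (-7791 - 9359) = 5835 - 1*(-17150) = 5835 + 17150 = 22985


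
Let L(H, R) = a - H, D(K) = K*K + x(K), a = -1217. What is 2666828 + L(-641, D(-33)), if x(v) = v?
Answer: 2666252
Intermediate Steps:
D(K) = K + K² (D(K) = K*K + K = K² + K = K + K²)
L(H, R) = -1217 - H
2666828 + L(-641, D(-33)) = 2666828 + (-1217 - 1*(-641)) = 2666828 + (-1217 + 641) = 2666828 - 576 = 2666252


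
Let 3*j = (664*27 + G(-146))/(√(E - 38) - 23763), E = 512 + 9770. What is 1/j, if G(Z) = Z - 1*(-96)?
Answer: -71289/17878 + 3*√2561/8939 ≈ -3.9705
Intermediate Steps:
E = 10282
G(Z) = 96 + Z (G(Z) = Z + 96 = 96 + Z)
j = 17878/(3*(-23763 + 2*√2561)) (j = ((664*27 + (96 - 146))/(√(10282 - 38) - 23763))/3 = ((17928 - 50)/(√10244 - 23763))/3 = (17878/(2*√2561 - 23763))/3 = (17878/(-23763 + 2*√2561))/3 = 17878/(3*(-23763 + 2*√2561)) ≈ -0.25185)
1/j = 1/(-141611638/564669925 - 35756*√2561/1694009775)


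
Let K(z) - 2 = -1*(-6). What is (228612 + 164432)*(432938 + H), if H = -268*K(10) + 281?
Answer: 169431442300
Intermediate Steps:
K(z) = 8 (K(z) = 2 - 1*(-6) = 2 + 6 = 8)
H = -1863 (H = -268*8 + 281 = -2144 + 281 = -1863)
(228612 + 164432)*(432938 + H) = (228612 + 164432)*(432938 - 1863) = 393044*431075 = 169431442300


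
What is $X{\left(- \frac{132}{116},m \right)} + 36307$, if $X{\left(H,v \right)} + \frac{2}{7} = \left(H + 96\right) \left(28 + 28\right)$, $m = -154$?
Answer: $\frac{8448655}{203} \approx 41619.0$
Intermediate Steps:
$X{\left(H,v \right)} = \frac{37630}{7} + 56 H$ ($X{\left(H,v \right)} = - \frac{2}{7} + \left(H + 96\right) \left(28 + 28\right) = - \frac{2}{7} + \left(96 + H\right) 56 = - \frac{2}{7} + \left(5376 + 56 H\right) = \frac{37630}{7} + 56 H$)
$X{\left(- \frac{132}{116},m \right)} + 36307 = \left(\frac{37630}{7} + 56 \left(- \frac{132}{116}\right)\right) + 36307 = \left(\frac{37630}{7} + 56 \left(\left(-132\right) \frac{1}{116}\right)\right) + 36307 = \left(\frac{37630}{7} + 56 \left(- \frac{33}{29}\right)\right) + 36307 = \left(\frac{37630}{7} - \frac{1848}{29}\right) + 36307 = \frac{1078334}{203} + 36307 = \frac{8448655}{203}$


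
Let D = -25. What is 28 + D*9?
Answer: -197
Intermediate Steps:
28 + D*9 = 28 - 25*9 = 28 - 225 = -197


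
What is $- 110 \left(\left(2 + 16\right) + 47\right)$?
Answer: $-7150$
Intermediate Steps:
$- 110 \left(\left(2 + 16\right) + 47\right) = - 110 \left(18 + 47\right) = \left(-110\right) 65 = -7150$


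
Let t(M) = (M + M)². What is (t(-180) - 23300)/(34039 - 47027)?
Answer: -26575/3247 ≈ -8.1845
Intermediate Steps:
t(M) = 4*M² (t(M) = (2*M)² = 4*M²)
(t(-180) - 23300)/(34039 - 47027) = (4*(-180)² - 23300)/(34039 - 47027) = (4*32400 - 23300)/(-12988) = (129600 - 23300)*(-1/12988) = 106300*(-1/12988) = -26575/3247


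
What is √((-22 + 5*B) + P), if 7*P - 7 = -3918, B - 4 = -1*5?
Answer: 10*I*√287/7 ≈ 24.202*I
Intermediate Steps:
B = -1 (B = 4 - 1*5 = 4 - 5 = -1)
P = -3911/7 (P = 1 + (⅐)*(-3918) = 1 - 3918/7 = -3911/7 ≈ -558.71)
√((-22 + 5*B) + P) = √((-22 + 5*(-1)) - 3911/7) = √((-22 - 5) - 3911/7) = √(-27 - 3911/7) = √(-4100/7) = 10*I*√287/7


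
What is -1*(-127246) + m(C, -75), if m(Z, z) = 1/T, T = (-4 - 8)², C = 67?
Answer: 18323425/144 ≈ 1.2725e+5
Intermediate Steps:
T = 144 (T = (-12)² = 144)
m(Z, z) = 1/144
-1*(-127246) + m(C, -75) = -1*(-127246) + 1/144 = 127246 + 1/144 = 18323425/144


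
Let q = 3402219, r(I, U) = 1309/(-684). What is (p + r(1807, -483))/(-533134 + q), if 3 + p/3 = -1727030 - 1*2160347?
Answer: -7976905069/1962454140 ≈ -4.0648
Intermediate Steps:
r(I, U) = -1309/684 (r(I, U) = 1309*(-1/684) = -1309/684)
p = -11662140 (p = -9 + 3*(-1727030 - 1*2160347) = -9 + 3*(-1727030 - 2160347) = -9 + 3*(-3887377) = -9 - 11662131 = -11662140)
(p + r(1807, -483))/(-533134 + q) = (-11662140 - 1309/684)/(-533134 + 3402219) = -7976905069/684/2869085 = -7976905069/684*1/2869085 = -7976905069/1962454140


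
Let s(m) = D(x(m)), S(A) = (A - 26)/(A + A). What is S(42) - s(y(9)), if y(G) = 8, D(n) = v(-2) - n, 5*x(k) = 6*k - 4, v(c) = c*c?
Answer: 524/105 ≈ 4.9905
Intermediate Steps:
v(c) = c²
S(A) = (-26 + A)/(2*A) (S(A) = (-26 + A)/((2*A)) = (-26 + A)*(1/(2*A)) = (-26 + A)/(2*A))
x(k) = -⅘ + 6*k/5 (x(k) = (6*k - 4)/5 = (-4 + 6*k)/5 = -⅘ + 6*k/5)
D(n) = 4 - n (D(n) = (-2)² - n = 4 - n)
s(m) = 24/5 - 6*m/5 (s(m) = 4 - (-⅘ + 6*m/5) = 4 + (⅘ - 6*m/5) = 24/5 - 6*m/5)
S(42) - s(y(9)) = (½)*(-26 + 42)/42 - (24/5 - 6/5*8) = (½)*(1/42)*16 - (24/5 - 48/5) = 4/21 - 1*(-24/5) = 4/21 + 24/5 = 524/105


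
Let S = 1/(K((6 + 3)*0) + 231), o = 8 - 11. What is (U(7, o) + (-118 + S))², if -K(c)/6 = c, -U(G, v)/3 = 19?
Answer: 1634099776/53361 ≈ 30624.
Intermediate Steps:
o = -3
U(G, v) = -57 (U(G, v) = -3*19 = -57)
K(c) = -6*c
S = 1/231 (S = 1/(-6*(6 + 3)*0 + 231) = 1/(-54*0 + 231) = 1/(-6*0 + 231) = 1/(0 + 231) = 1/231 ≈ 0.0043290)
(U(7, o) + (-118 + S))² = (-57 + (-118 + 1/231))² = (-57 - 27257/231)² = (-40424/231)² = 1634099776/53361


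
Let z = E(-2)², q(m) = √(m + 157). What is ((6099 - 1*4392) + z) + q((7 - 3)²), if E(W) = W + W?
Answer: 1723 + √173 ≈ 1736.2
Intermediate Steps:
E(W) = 2*W
q(m) = √(157 + m)
z = 16 (z = (2*(-2))² = (-4)² = 16)
((6099 - 1*4392) + z) + q((7 - 3)²) = ((6099 - 1*4392) + 16) + √(157 + (7 - 3)²) = ((6099 - 4392) + 16) + √(157 + 4²) = (1707 + 16) + √(157 + 16) = 1723 + √173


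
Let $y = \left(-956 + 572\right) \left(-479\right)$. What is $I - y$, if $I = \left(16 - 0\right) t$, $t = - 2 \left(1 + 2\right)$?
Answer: $-184032$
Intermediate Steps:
$t = -6$ ($t = \left(-2\right) 3 = -6$)
$y = 183936$ ($y = \left(-384\right) \left(-479\right) = 183936$)
$I = -96$ ($I = \left(16 - 0\right) \left(-6\right) = \left(16 + 0\right) \left(-6\right) = 16 \left(-6\right) = -96$)
$I - y = -96 - 183936 = -184032$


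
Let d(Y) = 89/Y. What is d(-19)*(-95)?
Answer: 445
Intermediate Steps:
d(-19)*(-95) = (89/(-19))*(-95) = (89*(-1/19))*(-95) = -89/19*(-95) = 445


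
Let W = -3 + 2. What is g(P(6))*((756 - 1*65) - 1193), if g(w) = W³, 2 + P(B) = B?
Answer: 502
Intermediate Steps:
P(B) = -2 + B
W = -1
g(w) = -1 (g(w) = (-1)³ = -1)
g(P(6))*((756 - 1*65) - 1193) = -((756 - 1*65) - 1193) = -((756 - 65) - 1193) = -(691 - 1193) = -1*(-502) = 502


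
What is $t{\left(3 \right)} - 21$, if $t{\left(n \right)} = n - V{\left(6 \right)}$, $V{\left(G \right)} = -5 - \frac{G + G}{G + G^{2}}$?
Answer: $- \frac{89}{7} \approx -12.714$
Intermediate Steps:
$V{\left(G \right)} = -5 - \frac{2 G}{G + G^{2}}$
$t{\left(n \right)} = \frac{37}{7} + n$ ($t{\left(n \right)} = n - \frac{-7 - 30}{1 + 6} = n - \frac{-7 - 30}{7} = n - \frac{1}{7} \left(-37\right) = n - - \frac{37}{7} = n + \frac{37}{7} = \frac{37}{7} + n$)
$t{\left(3 \right)} - 21 = \left(\frac{37}{7} + 3\right) - 21 = \frac{58}{7} - 21 = - \frac{89}{7}$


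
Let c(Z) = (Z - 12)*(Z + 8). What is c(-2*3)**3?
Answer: -46656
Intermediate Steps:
c(Z) = (-12 + Z)*(8 + Z)
c(-2*3)**3 = (-96 + (-2*3)**2 - (-8)*3)**3 = (-96 + (-6)**2 - 4*(-6))**3 = (-96 + 36 + 24)**3 = (-36)**3 = -46656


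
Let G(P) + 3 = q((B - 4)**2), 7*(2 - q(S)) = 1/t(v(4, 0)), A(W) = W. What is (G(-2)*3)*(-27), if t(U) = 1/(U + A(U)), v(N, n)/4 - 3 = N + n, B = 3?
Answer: 729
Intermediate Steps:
v(N, n) = 12 + 4*N + 4*n (v(N, n) = 12 + 4*(N + n) = 12 + (4*N + 4*n) = 12 + 4*N + 4*n)
t(U) = 1/(2*U) (t(U) = 1/(U + U) = 1/(2*U))
q(S) = -6 (q(S) = 2 - 1/(7*(1/(2*(12 + 4*4 + 4*0)))) = 2 - 1/(7*(1/(2*(12 + 16 + 0)))) = 2 - 1/(7*((1/2)/28)) = 2 - 1/(7*((1/2)*(1/28))) = 2 - 1/(7*1/56) = 2 - 1/7*56 = 2 - 8 = -6)
G(P) = -9 (G(P) = -3 - 6 = -9)
(G(-2)*3)*(-27) = -9*3*(-27) = -27*(-27) = 729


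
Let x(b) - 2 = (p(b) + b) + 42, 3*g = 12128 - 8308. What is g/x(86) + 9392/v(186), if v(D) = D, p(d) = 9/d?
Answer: 62727664/1040577 ≈ 60.282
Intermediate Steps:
g = 3820/3 (g = (12128 - 8308)/3 = (1/3)*3820 = 3820/3 ≈ 1273.3)
x(b) = 44 + b + 9/b (x(b) = 2 + ((9/b + b) + 42) = 2 + ((b + 9/b) + 42) = 2 + (42 + b + 9/b) = 44 + b + 9/b)
g/x(86) + 9392/v(186) = 3820/(3*(44 + 86 + 9/86)) + 9392/186 = 3820/(3*(44 + 86 + 9*(1/86))) + 9392*(1/186) = 3820/(3*(44 + 86 + 9/86)) + 4696/93 = 3820/(3*(11189/86)) + 4696/93 = (3820/3)*(86/11189) + 4696/93 = 328520/33567 + 4696/93 = 62727664/1040577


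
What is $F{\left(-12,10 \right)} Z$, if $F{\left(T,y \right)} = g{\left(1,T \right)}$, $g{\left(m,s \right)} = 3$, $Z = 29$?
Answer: $87$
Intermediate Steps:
$F{\left(T,y \right)} = 3$
$F{\left(-12,10 \right)} Z = 3 \cdot 29 = 87$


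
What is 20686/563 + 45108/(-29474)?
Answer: 292151680/8296931 ≈ 35.212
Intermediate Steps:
20686/563 + 45108/(-29474) = 20686*(1/563) + 45108*(-1/29474) = 20686/563 - 22554/14737 = 292151680/8296931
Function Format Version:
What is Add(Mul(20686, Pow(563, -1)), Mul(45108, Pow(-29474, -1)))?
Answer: Rational(292151680, 8296931) ≈ 35.212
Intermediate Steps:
Add(Mul(20686, Pow(563, -1)), Mul(45108, Pow(-29474, -1))) = Add(Mul(20686, Rational(1, 563)), Mul(45108, Rational(-1, 29474))) = Add(Rational(20686, 563), Rational(-22554, 14737)) = Rational(292151680, 8296931)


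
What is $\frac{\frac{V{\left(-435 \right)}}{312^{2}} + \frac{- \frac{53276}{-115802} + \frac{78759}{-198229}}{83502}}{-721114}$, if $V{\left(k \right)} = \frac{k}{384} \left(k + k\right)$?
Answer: $- \frac{3358668331528138541}{239205255016617064984633344} \approx -1.4041 \cdot 10^{-8}$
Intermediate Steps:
$V{\left(k \right)} = \frac{k^{2}}{192}$ ($V{\left(k \right)} = k \frac{1}{384} \cdot 2 k = \frac{k}{384} \cdot 2 k = \frac{k^{2}}{192}$)
$\frac{\frac{V{\left(-435 \right)}}{312^{2}} + \frac{- \frac{53276}{-115802} + \frac{78759}{-198229}}{83502}}{-721114} = \frac{\frac{\frac{1}{192} \left(-435\right)^{2}}{312^{2}} + \frac{- \frac{53276}{-115802} + \frac{78759}{-198229}}{83502}}{-721114} = \left(\frac{\frac{1}{192} \cdot 189225}{97344} + \left(\left(-53276\right) \left(- \frac{1}{115802}\right) + 78759 \left(- \frac{1}{198229}\right)\right) \frac{1}{83502}\right) \left(- \frac{1}{721114}\right) = \left(\frac{63075}{64} \cdot \frac{1}{97344} + \left(\frac{26638}{57901} - \frac{78759}{198229}\right) \frac{1}{83502}\right) \left(- \frac{1}{721114}\right) = \left(\frac{21025}{2076672} + \frac{720199243}{11477657329} \cdot \frac{1}{83502}\right) \left(- \frac{1}{721114}\right) = \left(\frac{21025}{2076672} + \frac{720199243}{958407342286158}\right) \left(- \frac{1}{721114}\right) = \frac{3358668331528138541}{331716282053346717696} \left(- \frac{1}{721114}\right) = - \frac{3358668331528138541}{239205255016617064984633344}$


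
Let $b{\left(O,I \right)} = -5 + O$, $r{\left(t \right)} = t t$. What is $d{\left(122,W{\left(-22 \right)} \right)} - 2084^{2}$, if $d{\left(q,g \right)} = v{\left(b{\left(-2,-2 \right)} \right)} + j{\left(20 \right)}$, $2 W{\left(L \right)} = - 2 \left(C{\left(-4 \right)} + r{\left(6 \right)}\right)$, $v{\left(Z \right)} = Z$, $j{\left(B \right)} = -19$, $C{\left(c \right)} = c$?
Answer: $-4343082$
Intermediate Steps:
$r{\left(t \right)} = t^{2}$
$W{\left(L \right)} = -32$ ($W{\left(L \right)} = \frac{\left(-2\right) \left(-4 + 6^{2}\right)}{2} = \frac{\left(-2\right) \left(-4 + 36\right)}{2} = \frac{\left(-2\right) 32}{2} = \frac{1}{2} \left(-64\right) = -32$)
$d{\left(q,g \right)} = -26$ ($d{\left(q,g \right)} = \left(-5 - 2\right) - 19 = -7 - 19 = -26$)
$d{\left(122,W{\left(-22 \right)} \right)} - 2084^{2} = -26 - 2084^{2} = -26 - 4343056 = -4343082$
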